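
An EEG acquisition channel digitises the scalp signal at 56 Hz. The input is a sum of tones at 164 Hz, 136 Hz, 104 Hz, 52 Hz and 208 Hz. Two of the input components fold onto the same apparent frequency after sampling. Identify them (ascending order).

52 Hz, 164 Hz

fs/2 = 28 Hz.
164 Hz mod fs = 52 Hz.
52 Hz > fs/2 = 28 Hz, folds to fs − 52 Hz = 4 Hz.
136 Hz mod fs = 24 Hz.
24 Hz ≤ fs/2 = 28 Hz, appears at 24 Hz.
104 Hz mod fs = 48 Hz.
48 Hz > fs/2 = 28 Hz, folds to fs − 48 Hz = 8 Hz.
52 Hz > fs/2 = 28 Hz, folds to fs − 52 Hz = 4 Hz.
208 Hz mod fs = 40 Hz.
40 Hz > fs/2 = 28 Hz, folds to fs − 40 Hz = 16 Hz.
52 Hz and 164 Hz both map to 4 Hz.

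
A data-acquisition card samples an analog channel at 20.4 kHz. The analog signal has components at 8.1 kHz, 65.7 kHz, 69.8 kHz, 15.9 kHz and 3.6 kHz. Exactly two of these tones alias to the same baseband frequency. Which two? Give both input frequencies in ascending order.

fs/2 = 10.2 kHz.
8.1 kHz ≤ fs/2 = 10.2 kHz, passes unchanged.
65.7 kHz mod fs = 4.5 kHz.
4.5 kHz ≤ fs/2 = 10.2 kHz, appears at 4.5 kHz.
69.8 kHz mod fs = 8.6 kHz.
8.6 kHz ≤ fs/2 = 10.2 kHz, appears at 8.6 kHz.
15.9 kHz > fs/2 = 10.2 kHz, folds to fs − 15.9 kHz = 4.5 kHz.
3.6 kHz ≤ fs/2 = 10.2 kHz, passes unchanged.
15.9 kHz and 65.7 kHz both map to 4.5 kHz.

15.9 kHz, 65.7 kHz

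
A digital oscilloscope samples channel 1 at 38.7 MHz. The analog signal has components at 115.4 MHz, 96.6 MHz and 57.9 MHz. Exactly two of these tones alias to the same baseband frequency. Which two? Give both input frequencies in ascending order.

57.9 MHz, 96.6 MHz

fs/2 = 19.35 MHz.
115.4 MHz mod fs = 38 MHz.
38 MHz > fs/2 = 19.35 MHz, folds to fs − 38 MHz = 0.7 MHz.
96.6 MHz mod fs = 19.2 MHz.
19.2 MHz ≤ fs/2 = 19.35 MHz, appears at 19.2 MHz.
57.9 MHz mod fs = 19.2 MHz.
19.2 MHz ≤ fs/2 = 19.35 MHz, appears at 19.2 MHz.
57.9 MHz and 96.6 MHz both map to 19.2 MHz.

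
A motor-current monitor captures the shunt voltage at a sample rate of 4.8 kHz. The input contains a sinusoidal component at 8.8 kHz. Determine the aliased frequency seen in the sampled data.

8.8 kHz mod fs = 4 kHz.
4 kHz > fs/2 = 2.4 kHz, folds to fs − 4 kHz = 0.8 kHz.

0.8 kHz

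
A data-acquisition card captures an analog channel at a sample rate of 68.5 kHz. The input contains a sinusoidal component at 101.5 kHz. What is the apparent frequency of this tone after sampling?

101.5 kHz mod fs = 33 kHz.
33 kHz ≤ fs/2 = 34.25 kHz, appears at 33 kHz.

33 kHz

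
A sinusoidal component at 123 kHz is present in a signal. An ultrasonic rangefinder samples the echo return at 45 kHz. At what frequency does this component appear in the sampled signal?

123 kHz mod fs = 33 kHz.
33 kHz > fs/2 = 22.5 kHz, folds to fs − 33 kHz = 12 kHz.

12 kHz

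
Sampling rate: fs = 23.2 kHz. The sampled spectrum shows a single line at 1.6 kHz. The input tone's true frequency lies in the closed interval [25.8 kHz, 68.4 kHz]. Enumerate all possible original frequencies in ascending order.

44.8 kHz, 48 kHz, 68 kHz

Frequencies that alias to 1.6 kHz are k·fs ± 1.6 kHz for integer k ≥ 0.
k=0: 1.6 kHz.
k=1: 21.6 kHz, 24.8 kHz.
k=2: 44.8 kHz, 48 kHz.
k=3: 68 kHz, 71.2 kHz.
k=4: 91.2 kHz, 94.4 kHz.
Within [25.8 kHz, 68.4 kHz]: 44.8 kHz, 48 kHz, 68 kHz.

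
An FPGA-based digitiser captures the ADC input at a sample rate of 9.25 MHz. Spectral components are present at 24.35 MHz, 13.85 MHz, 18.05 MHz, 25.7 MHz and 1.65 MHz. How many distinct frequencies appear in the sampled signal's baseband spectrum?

5

fs/2 = 4.625 MHz.
24.35 MHz mod fs = 5.85 MHz.
5.85 MHz > fs/2 = 4.625 MHz, folds to fs − 5.85 MHz = 3.4 MHz.
13.85 MHz mod fs = 4.6 MHz.
4.6 MHz ≤ fs/2 = 4.625 MHz, appears at 4.6 MHz.
18.05 MHz mod fs = 8.8 MHz.
8.8 MHz > fs/2 = 4.625 MHz, folds to fs − 8.8 MHz = 0.45 MHz.
25.7 MHz mod fs = 7.2 MHz.
7.2 MHz > fs/2 = 4.625 MHz, folds to fs − 7.2 MHz = 2.05 MHz.
1.65 MHz ≤ fs/2 = 4.625 MHz, passes unchanged.
Distinct values: {0.45 MHz, 1.65 MHz, 2.05 MHz, 3.4 MHz, 4.6 MHz} → 5.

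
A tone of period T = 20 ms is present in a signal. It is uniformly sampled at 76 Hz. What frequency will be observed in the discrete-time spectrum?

26 Hz

T = 20 ms → f = 1/T = 50 Hz.
50 Hz > fs/2 = 38 Hz, folds to fs − 50 Hz = 26 Hz.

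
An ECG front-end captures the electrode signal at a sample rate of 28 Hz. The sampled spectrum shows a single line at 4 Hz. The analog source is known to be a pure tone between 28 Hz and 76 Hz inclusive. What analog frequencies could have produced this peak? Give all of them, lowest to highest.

Frequencies that alias to 4 Hz are k·fs ± 4 Hz for integer k ≥ 0.
k=0: 4 Hz.
k=1: 24 Hz, 32 Hz.
k=2: 52 Hz, 60 Hz.
k=3: 80 Hz, 88 Hz.
Within [28 Hz, 76 Hz]: 32 Hz, 52 Hz, 60 Hz.

32 Hz, 52 Hz, 60 Hz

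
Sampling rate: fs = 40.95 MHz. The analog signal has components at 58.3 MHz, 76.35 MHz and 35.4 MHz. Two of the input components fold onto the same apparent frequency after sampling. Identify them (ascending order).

35.4 MHz, 76.35 MHz

fs/2 = 20.475 MHz.
58.3 MHz mod fs = 17.35 MHz.
17.35 MHz ≤ fs/2 = 20.475 MHz, appears at 17.35 MHz.
76.35 MHz mod fs = 35.4 MHz.
35.4 MHz > fs/2 = 20.475 MHz, folds to fs − 35.4 MHz = 5.55 MHz.
35.4 MHz > fs/2 = 20.475 MHz, folds to fs − 35.4 MHz = 5.55 MHz.
35.4 MHz and 76.35 MHz both map to 5.55 MHz.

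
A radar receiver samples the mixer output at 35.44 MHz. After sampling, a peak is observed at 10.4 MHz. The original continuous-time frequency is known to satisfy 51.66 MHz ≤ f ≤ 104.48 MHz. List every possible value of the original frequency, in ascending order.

Frequencies that alias to 10.4 MHz are k·fs ± 10.4 MHz for integer k ≥ 0.
k=0: 10.4 MHz.
k=1: 25.04 MHz, 45.84 MHz.
k=2: 60.48 MHz, 81.28 MHz.
k=3: 95.92 MHz, 116.72 MHz.
k=4: 131.36 MHz, 152.16 MHz.
Within [51.66 MHz, 104.48 MHz]: 60.48 MHz, 81.28 MHz, 95.92 MHz.

60.48 MHz, 81.28 MHz, 95.92 MHz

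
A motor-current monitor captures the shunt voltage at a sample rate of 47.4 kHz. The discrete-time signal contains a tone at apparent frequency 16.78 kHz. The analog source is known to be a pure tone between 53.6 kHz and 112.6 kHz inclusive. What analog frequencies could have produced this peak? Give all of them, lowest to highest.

64.18 kHz, 78.02 kHz, 111.58 kHz

Frequencies that alias to 16.78 kHz are k·fs ± 16.78 kHz for integer k ≥ 0.
k=0: 16.78 kHz.
k=1: 30.62 kHz, 64.18 kHz.
k=2: 78.02 kHz, 111.58 kHz.
k=3: 125.42 kHz, 158.98 kHz.
Within [53.6 kHz, 112.6 kHz]: 64.18 kHz, 78.02 kHz, 111.58 kHz.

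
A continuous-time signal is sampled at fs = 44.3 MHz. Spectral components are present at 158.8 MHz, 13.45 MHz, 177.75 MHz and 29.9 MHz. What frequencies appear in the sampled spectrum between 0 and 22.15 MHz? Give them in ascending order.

0.55 MHz, 13.45 MHz, 14.4 MHz, 18.4 MHz

fs/2 = 22.15 MHz.
158.8 MHz mod fs = 25.9 MHz.
25.9 MHz > fs/2 = 22.15 MHz, folds to fs − 25.9 MHz = 18.4 MHz.
13.45 MHz ≤ fs/2 = 22.15 MHz, passes unchanged.
177.75 MHz mod fs = 0.55 MHz.
0.55 MHz ≤ fs/2 = 22.15 MHz, appears at 0.55 MHz.
29.9 MHz > fs/2 = 22.15 MHz, folds to fs − 29.9 MHz = 14.4 MHz.
Distinct values: {0.55 MHz, 13.45 MHz, 14.4 MHz, 18.4 MHz}.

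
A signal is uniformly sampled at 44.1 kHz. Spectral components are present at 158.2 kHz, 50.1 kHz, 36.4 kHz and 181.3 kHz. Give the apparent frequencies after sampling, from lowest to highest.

4.9 kHz, 6 kHz, 7.7 kHz, 18.2 kHz

fs/2 = 22.05 kHz.
158.2 kHz mod fs = 25.9 kHz.
25.9 kHz > fs/2 = 22.05 kHz, folds to fs − 25.9 kHz = 18.2 kHz.
50.1 kHz mod fs = 6 kHz.
6 kHz ≤ fs/2 = 22.05 kHz, appears at 6 kHz.
36.4 kHz > fs/2 = 22.05 kHz, folds to fs − 36.4 kHz = 7.7 kHz.
181.3 kHz mod fs = 4.9 kHz.
4.9 kHz ≤ fs/2 = 22.05 kHz, appears at 4.9 kHz.
Distinct values: {4.9 kHz, 6 kHz, 7.7 kHz, 18.2 kHz}.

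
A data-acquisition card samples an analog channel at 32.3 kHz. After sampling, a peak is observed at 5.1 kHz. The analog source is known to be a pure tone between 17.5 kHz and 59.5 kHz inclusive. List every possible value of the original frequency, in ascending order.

27.2 kHz, 37.4 kHz, 59.5 kHz

Frequencies that alias to 5.1 kHz are k·fs ± 5.1 kHz for integer k ≥ 0.
k=0: 5.1 kHz.
k=1: 27.2 kHz, 37.4 kHz.
k=2: 59.5 kHz, 69.7 kHz.
k=3: 91.8 kHz, 102 kHz.
Within [17.5 kHz, 59.5 kHz]: 27.2 kHz, 37.4 kHz, 59.5 kHz.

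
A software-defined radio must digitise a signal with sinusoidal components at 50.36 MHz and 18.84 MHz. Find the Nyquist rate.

Highest-frequency component: 50.36 MHz.
Nyquist rate = 2 × 50.36 MHz = 100.72 MHz.

100.72 MHz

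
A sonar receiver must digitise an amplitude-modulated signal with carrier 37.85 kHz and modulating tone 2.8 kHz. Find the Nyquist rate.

AM sidebands sit at fc ± fm = 35.05 kHz and 40.65 kHz.
Highest-frequency component: 40.65 kHz.
Nyquist rate = 2 × 40.65 kHz = 81.3 kHz.

81.3 kHz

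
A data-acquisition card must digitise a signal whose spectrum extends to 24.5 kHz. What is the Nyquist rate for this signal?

49 kHz

Nyquist rate = 2 × 24.5 kHz = 49 kHz.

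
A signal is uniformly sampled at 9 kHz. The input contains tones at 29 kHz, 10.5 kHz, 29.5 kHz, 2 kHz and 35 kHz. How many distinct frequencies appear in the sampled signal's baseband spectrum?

fs/2 = 4.5 kHz.
29 kHz mod fs = 2 kHz.
2 kHz ≤ fs/2 = 4.5 kHz, appears at 2 kHz.
10.5 kHz mod fs = 1.5 kHz.
1.5 kHz ≤ fs/2 = 4.5 kHz, appears at 1.5 kHz.
29.5 kHz mod fs = 2.5 kHz.
2.5 kHz ≤ fs/2 = 4.5 kHz, appears at 2.5 kHz.
2 kHz ≤ fs/2 = 4.5 kHz, passes unchanged.
35 kHz mod fs = 8 kHz.
8 kHz > fs/2 = 4.5 kHz, folds to fs − 8 kHz = 1 kHz.
Distinct values: {1 kHz, 1.5 kHz, 2 kHz, 2.5 kHz} → 4.

4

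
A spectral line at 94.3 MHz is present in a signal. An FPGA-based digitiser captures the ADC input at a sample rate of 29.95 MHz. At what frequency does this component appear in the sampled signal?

4.45 MHz

94.3 MHz mod fs = 4.45 MHz.
4.45 MHz ≤ fs/2 = 14.975 MHz, appears at 4.45 MHz.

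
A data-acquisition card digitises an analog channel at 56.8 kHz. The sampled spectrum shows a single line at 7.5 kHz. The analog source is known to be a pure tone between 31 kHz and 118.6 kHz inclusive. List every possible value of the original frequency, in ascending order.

49.3 kHz, 64.3 kHz, 106.1 kHz

Frequencies that alias to 7.5 kHz are k·fs ± 7.5 kHz for integer k ≥ 0.
k=0: 7.5 kHz.
k=1: 49.3 kHz, 64.3 kHz.
k=2: 106.1 kHz, 121.1 kHz.
k=3: 162.9 kHz, 177.9 kHz.
Within [31 kHz, 118.6 kHz]: 49.3 kHz, 64.3 kHz, 106.1 kHz.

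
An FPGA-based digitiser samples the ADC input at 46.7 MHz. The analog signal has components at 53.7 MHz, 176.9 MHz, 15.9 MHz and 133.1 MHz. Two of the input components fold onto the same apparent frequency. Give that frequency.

fs/2 = 23.35 MHz.
53.7 MHz mod fs = 7 MHz.
7 MHz ≤ fs/2 = 23.35 MHz, appears at 7 MHz.
176.9 MHz mod fs = 36.8 MHz.
36.8 MHz > fs/2 = 23.35 MHz, folds to fs − 36.8 MHz = 9.9 MHz.
15.9 MHz ≤ fs/2 = 23.35 MHz, passes unchanged.
133.1 MHz mod fs = 39.7 MHz.
39.7 MHz > fs/2 = 23.35 MHz, folds to fs − 39.7 MHz = 7 MHz.
53.7 MHz and 133.1 MHz both map to 7 MHz.

7 MHz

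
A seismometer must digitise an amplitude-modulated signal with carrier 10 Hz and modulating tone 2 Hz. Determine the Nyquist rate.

AM sidebands sit at fc ± fm = 8 Hz and 12 Hz.
Highest-frequency component: 12 Hz.
Nyquist rate = 2 × 12 Hz = 24 Hz.

24 Hz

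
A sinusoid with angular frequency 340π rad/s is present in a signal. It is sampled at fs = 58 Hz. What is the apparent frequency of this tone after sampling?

ω = 340π rad/s → f = ω/(2π) = 170 Hz.
170 Hz mod fs = 54 Hz.
54 Hz > fs/2 = 29 Hz, folds to fs − 54 Hz = 4 Hz.

4 Hz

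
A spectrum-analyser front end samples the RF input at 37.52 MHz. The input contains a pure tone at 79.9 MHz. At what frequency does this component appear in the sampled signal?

4.86 MHz

79.9 MHz mod fs = 4.86 MHz.
4.86 MHz ≤ fs/2 = 18.76 MHz, appears at 4.86 MHz.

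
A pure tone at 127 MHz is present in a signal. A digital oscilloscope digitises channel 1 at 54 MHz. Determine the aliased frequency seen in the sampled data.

127 MHz mod fs = 19 MHz.
19 MHz ≤ fs/2 = 27 MHz, appears at 19 MHz.

19 MHz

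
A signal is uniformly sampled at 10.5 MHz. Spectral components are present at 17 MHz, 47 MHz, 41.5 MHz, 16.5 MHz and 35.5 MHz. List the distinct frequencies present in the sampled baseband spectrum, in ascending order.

fs/2 = 5.25 MHz.
17 MHz mod fs = 6.5 MHz.
6.5 MHz > fs/2 = 5.25 MHz, folds to fs − 6.5 MHz = 4 MHz.
47 MHz mod fs = 5 MHz.
5 MHz ≤ fs/2 = 5.25 MHz, appears at 5 MHz.
41.5 MHz mod fs = 10 MHz.
10 MHz > fs/2 = 5.25 MHz, folds to fs − 10 MHz = 0.5 MHz.
16.5 MHz mod fs = 6 MHz.
6 MHz > fs/2 = 5.25 MHz, folds to fs − 6 MHz = 4.5 MHz.
35.5 MHz mod fs = 4 MHz.
4 MHz ≤ fs/2 = 5.25 MHz, appears at 4 MHz.
Distinct values: {0.5 MHz, 4 MHz, 4.5 MHz, 5 MHz}.

0.5 MHz, 4 MHz, 4.5 MHz, 5 MHz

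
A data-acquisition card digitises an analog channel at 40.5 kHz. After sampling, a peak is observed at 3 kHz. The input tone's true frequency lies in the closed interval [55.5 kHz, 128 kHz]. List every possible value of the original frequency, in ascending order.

Frequencies that alias to 3 kHz are k·fs ± 3 kHz for integer k ≥ 0.
k=0: 3 kHz.
k=1: 37.5 kHz, 43.5 kHz.
k=2: 78 kHz, 84 kHz.
k=3: 118.5 kHz, 124.5 kHz.
k=4: 159 kHz, 165 kHz.
Within [55.5 kHz, 128 kHz]: 78 kHz, 84 kHz, 118.5 kHz, 124.5 kHz.

78 kHz, 84 kHz, 118.5 kHz, 124.5 kHz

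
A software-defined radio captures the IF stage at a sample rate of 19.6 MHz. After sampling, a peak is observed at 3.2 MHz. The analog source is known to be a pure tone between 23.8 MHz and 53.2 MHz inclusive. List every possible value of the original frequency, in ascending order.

Frequencies that alias to 3.2 MHz are k·fs ± 3.2 MHz for integer k ≥ 0.
k=0: 3.2 MHz.
k=1: 16.4 MHz, 22.8 MHz.
k=2: 36 MHz, 42.4 MHz.
k=3: 55.6 MHz, 62 MHz.
Within [23.8 MHz, 53.2 MHz]: 36 MHz, 42.4 MHz.

36 MHz, 42.4 MHz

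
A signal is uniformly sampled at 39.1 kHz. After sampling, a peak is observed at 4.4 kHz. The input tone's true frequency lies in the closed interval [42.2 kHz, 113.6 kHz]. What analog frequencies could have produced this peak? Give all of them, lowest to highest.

Frequencies that alias to 4.4 kHz are k·fs ± 4.4 kHz for integer k ≥ 0.
k=0: 4.4 kHz.
k=1: 34.7 kHz, 43.5 kHz.
k=2: 73.8 kHz, 82.6 kHz.
k=3: 112.9 kHz, 121.7 kHz.
k=4: 152 kHz, 160.8 kHz.
Within [42.2 kHz, 113.6 kHz]: 43.5 kHz, 73.8 kHz, 82.6 kHz, 112.9 kHz.

43.5 kHz, 73.8 kHz, 82.6 kHz, 112.9 kHz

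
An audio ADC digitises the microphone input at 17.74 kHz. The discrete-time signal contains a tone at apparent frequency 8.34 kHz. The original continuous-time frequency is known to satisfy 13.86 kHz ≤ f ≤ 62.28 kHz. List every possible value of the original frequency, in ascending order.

26.08 kHz, 27.14 kHz, 43.82 kHz, 44.88 kHz, 61.56 kHz

Frequencies that alias to 8.34 kHz are k·fs ± 8.34 kHz for integer k ≥ 0.
k=0: 8.34 kHz.
k=1: 9.4 kHz, 26.08 kHz.
k=2: 27.14 kHz, 43.82 kHz.
k=3: 44.88 kHz, 61.56 kHz.
k=4: 62.62 kHz, 79.3 kHz.
Within [13.86 kHz, 62.28 kHz]: 26.08 kHz, 27.14 kHz, 43.82 kHz, 44.88 kHz, 61.56 kHz.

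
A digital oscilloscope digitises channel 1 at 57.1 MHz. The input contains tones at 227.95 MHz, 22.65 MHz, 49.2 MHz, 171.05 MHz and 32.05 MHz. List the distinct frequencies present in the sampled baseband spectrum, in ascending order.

fs/2 = 28.55 MHz.
227.95 MHz mod fs = 56.65 MHz.
56.65 MHz > fs/2 = 28.55 MHz, folds to fs − 56.65 MHz = 0.45 MHz.
22.65 MHz ≤ fs/2 = 28.55 MHz, passes unchanged.
49.2 MHz > fs/2 = 28.55 MHz, folds to fs − 49.2 MHz = 7.9 MHz.
171.05 MHz mod fs = 56.85 MHz.
56.85 MHz > fs/2 = 28.55 MHz, folds to fs − 56.85 MHz = 0.25 MHz.
32.05 MHz > fs/2 = 28.55 MHz, folds to fs − 32.05 MHz = 25.05 MHz.
Distinct values: {0.25 MHz, 0.45 MHz, 7.9 MHz, 22.65 MHz, 25.05 MHz}.

0.25 MHz, 0.45 MHz, 7.9 MHz, 22.65 MHz, 25.05 MHz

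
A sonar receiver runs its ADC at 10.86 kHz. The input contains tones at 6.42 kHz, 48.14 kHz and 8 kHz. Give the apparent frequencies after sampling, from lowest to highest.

2.86 kHz, 4.44 kHz, 4.7 kHz

fs/2 = 5.43 kHz.
6.42 kHz > fs/2 = 5.43 kHz, folds to fs − 6.42 kHz = 4.44 kHz.
48.14 kHz mod fs = 4.7 kHz.
4.7 kHz ≤ fs/2 = 5.43 kHz, appears at 4.7 kHz.
8 kHz > fs/2 = 5.43 kHz, folds to fs − 8 kHz = 2.86 kHz.
Distinct values: {2.86 kHz, 4.44 kHz, 4.7 kHz}.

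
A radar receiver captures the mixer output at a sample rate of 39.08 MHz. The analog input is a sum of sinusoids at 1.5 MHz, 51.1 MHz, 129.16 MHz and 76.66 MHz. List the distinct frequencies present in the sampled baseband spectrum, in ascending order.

1.5 MHz, 11.92 MHz, 12.02 MHz

fs/2 = 19.54 MHz.
1.5 MHz ≤ fs/2 = 19.54 MHz, passes unchanged.
51.1 MHz mod fs = 12.02 MHz.
12.02 MHz ≤ fs/2 = 19.54 MHz, appears at 12.02 MHz.
129.16 MHz mod fs = 11.92 MHz.
11.92 MHz ≤ fs/2 = 19.54 MHz, appears at 11.92 MHz.
76.66 MHz mod fs = 37.58 MHz.
37.58 MHz > fs/2 = 19.54 MHz, folds to fs − 37.58 MHz = 1.5 MHz.
Distinct values: {1.5 MHz, 11.92 MHz, 12.02 MHz}.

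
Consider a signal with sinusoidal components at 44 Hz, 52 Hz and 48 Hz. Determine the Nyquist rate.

Highest-frequency component: 52 Hz.
Nyquist rate = 2 × 52 Hz = 104 Hz.

104 Hz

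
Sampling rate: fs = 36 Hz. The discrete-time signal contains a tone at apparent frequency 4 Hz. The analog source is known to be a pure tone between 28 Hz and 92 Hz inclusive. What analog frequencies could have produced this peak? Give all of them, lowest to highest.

32 Hz, 40 Hz, 68 Hz, 76 Hz

Frequencies that alias to 4 Hz are k·fs ± 4 Hz for integer k ≥ 0.
k=0: 4 Hz.
k=1: 32 Hz, 40 Hz.
k=2: 68 Hz, 76 Hz.
k=3: 104 Hz, 112 Hz.
Within [28 Hz, 92 Hz]: 32 Hz, 40 Hz, 68 Hz, 76 Hz.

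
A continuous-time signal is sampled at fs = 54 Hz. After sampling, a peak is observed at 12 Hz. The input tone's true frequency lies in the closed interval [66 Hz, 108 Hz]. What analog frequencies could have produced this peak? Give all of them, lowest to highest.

Frequencies that alias to 12 Hz are k·fs ± 12 Hz for integer k ≥ 0.
k=0: 12 Hz.
k=1: 42 Hz, 66 Hz.
k=2: 96 Hz, 120 Hz.
k=3: 150 Hz, 174 Hz.
Within [66 Hz, 108 Hz]: 66 Hz, 96 Hz.

66 Hz, 96 Hz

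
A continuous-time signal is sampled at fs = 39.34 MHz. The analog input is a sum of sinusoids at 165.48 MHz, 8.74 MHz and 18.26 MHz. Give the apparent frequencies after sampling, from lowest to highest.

fs/2 = 19.67 MHz.
165.48 MHz mod fs = 8.12 MHz.
8.12 MHz ≤ fs/2 = 19.67 MHz, appears at 8.12 MHz.
8.74 MHz ≤ fs/2 = 19.67 MHz, passes unchanged.
18.26 MHz ≤ fs/2 = 19.67 MHz, passes unchanged.
Distinct values: {8.12 MHz, 8.74 MHz, 18.26 MHz}.

8.12 MHz, 8.74 MHz, 18.26 MHz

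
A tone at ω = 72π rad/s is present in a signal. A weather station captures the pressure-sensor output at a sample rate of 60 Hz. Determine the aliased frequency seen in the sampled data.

ω = 72π rad/s → f = ω/(2π) = 36 Hz.
36 Hz > fs/2 = 30 Hz, folds to fs − 36 Hz = 24 Hz.

24 Hz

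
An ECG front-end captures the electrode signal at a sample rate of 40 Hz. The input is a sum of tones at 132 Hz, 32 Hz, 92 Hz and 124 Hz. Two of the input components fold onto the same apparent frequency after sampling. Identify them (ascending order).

92 Hz, 132 Hz

fs/2 = 20 Hz.
132 Hz mod fs = 12 Hz.
12 Hz ≤ fs/2 = 20 Hz, appears at 12 Hz.
32 Hz > fs/2 = 20 Hz, folds to fs − 32 Hz = 8 Hz.
92 Hz mod fs = 12 Hz.
12 Hz ≤ fs/2 = 20 Hz, appears at 12 Hz.
124 Hz mod fs = 4 Hz.
4 Hz ≤ fs/2 = 20 Hz, appears at 4 Hz.
92 Hz and 132 Hz both map to 12 Hz.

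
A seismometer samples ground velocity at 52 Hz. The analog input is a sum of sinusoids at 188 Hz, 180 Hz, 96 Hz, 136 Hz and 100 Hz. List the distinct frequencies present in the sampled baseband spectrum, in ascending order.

4 Hz, 8 Hz, 20 Hz, 24 Hz

fs/2 = 26 Hz.
188 Hz mod fs = 32 Hz.
32 Hz > fs/2 = 26 Hz, folds to fs − 32 Hz = 20 Hz.
180 Hz mod fs = 24 Hz.
24 Hz ≤ fs/2 = 26 Hz, appears at 24 Hz.
96 Hz mod fs = 44 Hz.
44 Hz > fs/2 = 26 Hz, folds to fs − 44 Hz = 8 Hz.
136 Hz mod fs = 32 Hz.
32 Hz > fs/2 = 26 Hz, folds to fs − 32 Hz = 20 Hz.
100 Hz mod fs = 48 Hz.
48 Hz > fs/2 = 26 Hz, folds to fs − 48 Hz = 4 Hz.
Distinct values: {4 Hz, 8 Hz, 20 Hz, 24 Hz}.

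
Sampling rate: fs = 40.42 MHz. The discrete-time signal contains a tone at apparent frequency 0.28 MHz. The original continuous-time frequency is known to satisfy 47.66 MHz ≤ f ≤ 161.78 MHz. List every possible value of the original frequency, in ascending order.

80.56 MHz, 81.12 MHz, 120.98 MHz, 121.54 MHz, 161.4 MHz

Frequencies that alias to 0.28 MHz are k·fs ± 0.28 MHz for integer k ≥ 0.
k=0: 0.28 MHz.
k=1: 40.14 MHz, 40.7 MHz.
k=2: 80.56 MHz, 81.12 MHz.
k=3: 120.98 MHz, 121.54 MHz.
k=4: 161.4 MHz, 161.96 MHz.
k=5: 201.82 MHz, 202.38 MHz.
Within [47.66 MHz, 161.78 MHz]: 80.56 MHz, 81.12 MHz, 120.98 MHz, 121.54 MHz, 161.4 MHz.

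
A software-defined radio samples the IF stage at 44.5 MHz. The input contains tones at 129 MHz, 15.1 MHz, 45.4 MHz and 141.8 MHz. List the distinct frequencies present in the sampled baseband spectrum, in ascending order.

0.9 MHz, 4.5 MHz, 8.3 MHz, 15.1 MHz

fs/2 = 22.25 MHz.
129 MHz mod fs = 40 MHz.
40 MHz > fs/2 = 22.25 MHz, folds to fs − 40 MHz = 4.5 MHz.
15.1 MHz ≤ fs/2 = 22.25 MHz, passes unchanged.
45.4 MHz mod fs = 0.9 MHz.
0.9 MHz ≤ fs/2 = 22.25 MHz, appears at 0.9 MHz.
141.8 MHz mod fs = 8.3 MHz.
8.3 MHz ≤ fs/2 = 22.25 MHz, appears at 8.3 MHz.
Distinct values: {0.9 MHz, 4.5 MHz, 8.3 MHz, 15.1 MHz}.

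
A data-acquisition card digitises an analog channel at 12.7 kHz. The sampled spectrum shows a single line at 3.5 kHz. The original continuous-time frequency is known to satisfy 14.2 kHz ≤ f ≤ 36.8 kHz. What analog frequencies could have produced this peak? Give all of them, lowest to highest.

16.2 kHz, 21.9 kHz, 28.9 kHz, 34.6 kHz

Frequencies that alias to 3.5 kHz are k·fs ± 3.5 kHz for integer k ≥ 0.
k=0: 3.5 kHz.
k=1: 9.2 kHz, 16.2 kHz.
k=2: 21.9 kHz, 28.9 kHz.
k=3: 34.6 kHz, 41.6 kHz.
k=4: 47.3 kHz, 54.3 kHz.
Within [14.2 kHz, 36.8 kHz]: 16.2 kHz, 21.9 kHz, 28.9 kHz, 34.6 kHz.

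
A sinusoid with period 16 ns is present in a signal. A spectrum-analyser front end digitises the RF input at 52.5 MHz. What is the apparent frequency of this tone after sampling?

10 MHz

T = 16 ns → f = 1/T = 62.5 MHz.
62.5 MHz mod fs = 10 MHz.
10 MHz ≤ fs/2 = 26.25 MHz, appears at 10 MHz.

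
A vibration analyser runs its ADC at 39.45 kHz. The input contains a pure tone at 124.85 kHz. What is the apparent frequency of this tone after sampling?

6.5 kHz

124.85 kHz mod fs = 6.5 kHz.
6.5 kHz ≤ fs/2 = 19.725 kHz, appears at 6.5 kHz.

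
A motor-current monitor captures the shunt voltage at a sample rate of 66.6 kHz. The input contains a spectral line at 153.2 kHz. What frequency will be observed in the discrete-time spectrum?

153.2 kHz mod fs = 20 kHz.
20 kHz ≤ fs/2 = 33.3 kHz, appears at 20 kHz.

20 kHz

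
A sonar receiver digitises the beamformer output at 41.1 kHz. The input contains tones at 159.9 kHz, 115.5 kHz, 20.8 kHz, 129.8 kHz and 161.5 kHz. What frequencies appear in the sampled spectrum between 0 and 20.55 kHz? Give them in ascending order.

fs/2 = 20.55 kHz.
159.9 kHz mod fs = 36.6 kHz.
36.6 kHz > fs/2 = 20.55 kHz, folds to fs − 36.6 kHz = 4.5 kHz.
115.5 kHz mod fs = 33.3 kHz.
33.3 kHz > fs/2 = 20.55 kHz, folds to fs − 33.3 kHz = 7.8 kHz.
20.8 kHz > fs/2 = 20.55 kHz, folds to fs − 20.8 kHz = 20.3 kHz.
129.8 kHz mod fs = 6.5 kHz.
6.5 kHz ≤ fs/2 = 20.55 kHz, appears at 6.5 kHz.
161.5 kHz mod fs = 38.2 kHz.
38.2 kHz > fs/2 = 20.55 kHz, folds to fs − 38.2 kHz = 2.9 kHz.
Distinct values: {2.9 kHz, 4.5 kHz, 6.5 kHz, 7.8 kHz, 20.3 kHz}.

2.9 kHz, 4.5 kHz, 6.5 kHz, 7.8 kHz, 20.3 kHz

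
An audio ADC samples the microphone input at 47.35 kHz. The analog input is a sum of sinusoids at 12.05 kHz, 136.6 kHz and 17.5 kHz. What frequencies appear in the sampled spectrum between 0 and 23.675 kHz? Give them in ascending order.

5.45 kHz, 12.05 kHz, 17.5 kHz

fs/2 = 23.675 kHz.
12.05 kHz ≤ fs/2 = 23.675 kHz, passes unchanged.
136.6 kHz mod fs = 41.9 kHz.
41.9 kHz > fs/2 = 23.675 kHz, folds to fs − 41.9 kHz = 5.45 kHz.
17.5 kHz ≤ fs/2 = 23.675 kHz, passes unchanged.
Distinct values: {5.45 kHz, 12.05 kHz, 17.5 kHz}.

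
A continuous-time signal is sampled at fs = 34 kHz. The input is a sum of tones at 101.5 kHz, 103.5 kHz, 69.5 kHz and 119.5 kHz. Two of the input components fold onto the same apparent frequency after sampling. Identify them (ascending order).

69.5 kHz, 103.5 kHz

fs/2 = 17 kHz.
101.5 kHz mod fs = 33.5 kHz.
33.5 kHz > fs/2 = 17 kHz, folds to fs − 33.5 kHz = 0.5 kHz.
103.5 kHz mod fs = 1.5 kHz.
1.5 kHz ≤ fs/2 = 17 kHz, appears at 1.5 kHz.
69.5 kHz mod fs = 1.5 kHz.
1.5 kHz ≤ fs/2 = 17 kHz, appears at 1.5 kHz.
119.5 kHz mod fs = 17.5 kHz.
17.5 kHz > fs/2 = 17 kHz, folds to fs − 17.5 kHz = 16.5 kHz.
69.5 kHz and 103.5 kHz both map to 1.5 kHz.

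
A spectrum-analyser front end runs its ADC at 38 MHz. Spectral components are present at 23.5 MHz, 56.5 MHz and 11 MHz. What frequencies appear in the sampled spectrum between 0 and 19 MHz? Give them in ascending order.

11 MHz, 14.5 MHz, 18.5 MHz

fs/2 = 19 MHz.
23.5 MHz > fs/2 = 19 MHz, folds to fs − 23.5 MHz = 14.5 MHz.
56.5 MHz mod fs = 18.5 MHz.
18.5 MHz ≤ fs/2 = 19 MHz, appears at 18.5 MHz.
11 MHz ≤ fs/2 = 19 MHz, passes unchanged.
Distinct values: {11 MHz, 14.5 MHz, 18.5 MHz}.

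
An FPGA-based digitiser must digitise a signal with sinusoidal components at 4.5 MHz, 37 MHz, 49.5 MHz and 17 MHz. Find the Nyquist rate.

Highest-frequency component: 49.5 MHz.
Nyquist rate = 2 × 49.5 MHz = 99 MHz.

99 MHz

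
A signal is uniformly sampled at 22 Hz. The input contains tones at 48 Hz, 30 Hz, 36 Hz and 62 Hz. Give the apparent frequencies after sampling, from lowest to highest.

4 Hz, 8 Hz

fs/2 = 11 Hz.
48 Hz mod fs = 4 Hz.
4 Hz ≤ fs/2 = 11 Hz, appears at 4 Hz.
30 Hz mod fs = 8 Hz.
8 Hz ≤ fs/2 = 11 Hz, appears at 8 Hz.
36 Hz mod fs = 14 Hz.
14 Hz > fs/2 = 11 Hz, folds to fs − 14 Hz = 8 Hz.
62 Hz mod fs = 18 Hz.
18 Hz > fs/2 = 11 Hz, folds to fs − 18 Hz = 4 Hz.
Distinct values: {4 Hz, 8 Hz}.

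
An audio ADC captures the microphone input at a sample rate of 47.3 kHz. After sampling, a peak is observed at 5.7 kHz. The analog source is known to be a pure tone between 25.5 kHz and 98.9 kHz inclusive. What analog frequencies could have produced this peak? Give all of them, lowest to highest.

Frequencies that alias to 5.7 kHz are k·fs ± 5.7 kHz for integer k ≥ 0.
k=0: 5.7 kHz.
k=1: 41.6 kHz, 53 kHz.
k=2: 88.9 kHz, 100.3 kHz.
k=3: 136.2 kHz, 147.6 kHz.
Within [25.5 kHz, 98.9 kHz]: 41.6 kHz, 53 kHz, 88.9 kHz.

41.6 kHz, 53 kHz, 88.9 kHz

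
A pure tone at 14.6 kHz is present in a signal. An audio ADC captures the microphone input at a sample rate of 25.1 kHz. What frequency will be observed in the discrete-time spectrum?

14.6 kHz > fs/2 = 12.55 kHz, folds to fs − 14.6 kHz = 10.5 kHz.

10.5 kHz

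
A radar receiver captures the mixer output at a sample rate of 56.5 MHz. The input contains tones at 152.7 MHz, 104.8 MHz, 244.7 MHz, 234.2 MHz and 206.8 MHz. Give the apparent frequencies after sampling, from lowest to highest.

8.2 MHz, 16.8 MHz, 18.7 MHz, 19.2 MHz

fs/2 = 28.25 MHz.
152.7 MHz mod fs = 39.7 MHz.
39.7 MHz > fs/2 = 28.25 MHz, folds to fs − 39.7 MHz = 16.8 MHz.
104.8 MHz mod fs = 48.3 MHz.
48.3 MHz > fs/2 = 28.25 MHz, folds to fs − 48.3 MHz = 8.2 MHz.
244.7 MHz mod fs = 18.7 MHz.
18.7 MHz ≤ fs/2 = 28.25 MHz, appears at 18.7 MHz.
234.2 MHz mod fs = 8.2 MHz.
8.2 MHz ≤ fs/2 = 28.25 MHz, appears at 8.2 MHz.
206.8 MHz mod fs = 37.3 MHz.
37.3 MHz > fs/2 = 28.25 MHz, folds to fs − 37.3 MHz = 19.2 MHz.
Distinct values: {8.2 MHz, 16.8 MHz, 18.7 MHz, 19.2 MHz}.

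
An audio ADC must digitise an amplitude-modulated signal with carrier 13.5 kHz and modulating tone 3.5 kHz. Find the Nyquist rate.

34 kHz

AM sidebands sit at fc ± fm = 10 kHz and 17 kHz.
Highest-frequency component: 17 kHz.
Nyquist rate = 2 × 17 kHz = 34 kHz.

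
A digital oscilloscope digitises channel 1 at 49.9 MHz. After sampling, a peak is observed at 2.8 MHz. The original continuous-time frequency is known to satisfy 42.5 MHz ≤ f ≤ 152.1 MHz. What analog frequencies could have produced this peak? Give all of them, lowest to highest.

Frequencies that alias to 2.8 MHz are k·fs ± 2.8 MHz for integer k ≥ 0.
k=0: 2.8 MHz.
k=1: 47.1 MHz, 52.7 MHz.
k=2: 97 MHz, 102.6 MHz.
k=3: 146.9 MHz, 152.5 MHz.
k=4: 196.8 MHz, 202.4 MHz.
Within [42.5 MHz, 152.1 MHz]: 47.1 MHz, 52.7 MHz, 97 MHz, 102.6 MHz, 146.9 MHz.

47.1 MHz, 52.7 MHz, 97 MHz, 102.6 MHz, 146.9 MHz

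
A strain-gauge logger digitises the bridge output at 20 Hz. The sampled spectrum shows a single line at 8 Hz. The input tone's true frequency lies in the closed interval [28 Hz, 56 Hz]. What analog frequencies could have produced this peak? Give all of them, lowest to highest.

28 Hz, 32 Hz, 48 Hz, 52 Hz

Frequencies that alias to 8 Hz are k·fs ± 8 Hz for integer k ≥ 0.
k=0: 8 Hz.
k=1: 12 Hz, 28 Hz.
k=2: 32 Hz, 48 Hz.
k=3: 52 Hz, 68 Hz.
k=4: 72 Hz, 88 Hz.
Within [28 Hz, 56 Hz]: 28 Hz, 32 Hz, 48 Hz, 52 Hz.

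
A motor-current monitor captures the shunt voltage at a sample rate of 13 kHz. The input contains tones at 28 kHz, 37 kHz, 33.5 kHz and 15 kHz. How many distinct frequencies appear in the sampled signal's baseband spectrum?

fs/2 = 6.5 kHz.
28 kHz mod fs = 2 kHz.
2 kHz ≤ fs/2 = 6.5 kHz, appears at 2 kHz.
37 kHz mod fs = 11 kHz.
11 kHz > fs/2 = 6.5 kHz, folds to fs − 11 kHz = 2 kHz.
33.5 kHz mod fs = 7.5 kHz.
7.5 kHz > fs/2 = 6.5 kHz, folds to fs − 7.5 kHz = 5.5 kHz.
15 kHz mod fs = 2 kHz.
2 kHz ≤ fs/2 = 6.5 kHz, appears at 2 kHz.
Distinct values: {2 kHz, 5.5 kHz} → 2.

2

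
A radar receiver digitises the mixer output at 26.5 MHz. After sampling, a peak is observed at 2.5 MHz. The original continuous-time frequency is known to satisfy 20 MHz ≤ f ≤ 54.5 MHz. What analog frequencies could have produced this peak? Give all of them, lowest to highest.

Frequencies that alias to 2.5 MHz are k·fs ± 2.5 MHz for integer k ≥ 0.
k=0: 2.5 MHz.
k=1: 24 MHz, 29 MHz.
k=2: 50.5 MHz, 55.5 MHz.
k=3: 77 MHz, 82 MHz.
Within [20 MHz, 54.5 MHz]: 24 MHz, 29 MHz, 50.5 MHz.

24 MHz, 29 MHz, 50.5 MHz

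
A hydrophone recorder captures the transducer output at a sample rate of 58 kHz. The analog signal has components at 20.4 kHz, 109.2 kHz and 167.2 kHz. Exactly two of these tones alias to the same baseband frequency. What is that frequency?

fs/2 = 29 kHz.
20.4 kHz ≤ fs/2 = 29 kHz, passes unchanged.
109.2 kHz mod fs = 51.2 kHz.
51.2 kHz > fs/2 = 29 kHz, folds to fs − 51.2 kHz = 6.8 kHz.
167.2 kHz mod fs = 51.2 kHz.
51.2 kHz > fs/2 = 29 kHz, folds to fs − 51.2 kHz = 6.8 kHz.
109.2 kHz and 167.2 kHz both map to 6.8 kHz.

6.8 kHz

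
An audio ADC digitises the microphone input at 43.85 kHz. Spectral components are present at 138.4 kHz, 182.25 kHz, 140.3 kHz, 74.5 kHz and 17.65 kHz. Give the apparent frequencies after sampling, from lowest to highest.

fs/2 = 21.925 kHz.
138.4 kHz mod fs = 6.85 kHz.
6.85 kHz ≤ fs/2 = 21.925 kHz, appears at 6.85 kHz.
182.25 kHz mod fs = 6.85 kHz.
6.85 kHz ≤ fs/2 = 21.925 kHz, appears at 6.85 kHz.
140.3 kHz mod fs = 8.75 kHz.
8.75 kHz ≤ fs/2 = 21.925 kHz, appears at 8.75 kHz.
74.5 kHz mod fs = 30.65 kHz.
30.65 kHz > fs/2 = 21.925 kHz, folds to fs − 30.65 kHz = 13.2 kHz.
17.65 kHz ≤ fs/2 = 21.925 kHz, passes unchanged.
Distinct values: {6.85 kHz, 8.75 kHz, 13.2 kHz, 17.65 kHz}.

6.85 kHz, 8.75 kHz, 13.2 kHz, 17.65 kHz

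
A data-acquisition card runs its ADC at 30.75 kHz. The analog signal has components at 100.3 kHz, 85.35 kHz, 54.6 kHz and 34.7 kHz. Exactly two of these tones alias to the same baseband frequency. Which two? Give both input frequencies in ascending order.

fs/2 = 15.375 kHz.
100.3 kHz mod fs = 8.05 kHz.
8.05 kHz ≤ fs/2 = 15.375 kHz, appears at 8.05 kHz.
85.35 kHz mod fs = 23.85 kHz.
23.85 kHz > fs/2 = 15.375 kHz, folds to fs − 23.85 kHz = 6.9 kHz.
54.6 kHz mod fs = 23.85 kHz.
23.85 kHz > fs/2 = 15.375 kHz, folds to fs − 23.85 kHz = 6.9 kHz.
34.7 kHz mod fs = 3.95 kHz.
3.95 kHz ≤ fs/2 = 15.375 kHz, appears at 3.95 kHz.
54.6 kHz and 85.35 kHz both map to 6.9 kHz.

54.6 kHz, 85.35 kHz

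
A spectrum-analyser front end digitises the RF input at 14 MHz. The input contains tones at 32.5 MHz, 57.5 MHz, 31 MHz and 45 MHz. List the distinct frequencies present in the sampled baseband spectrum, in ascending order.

fs/2 = 7 MHz.
32.5 MHz mod fs = 4.5 MHz.
4.5 MHz ≤ fs/2 = 7 MHz, appears at 4.5 MHz.
57.5 MHz mod fs = 1.5 MHz.
1.5 MHz ≤ fs/2 = 7 MHz, appears at 1.5 MHz.
31 MHz mod fs = 3 MHz.
3 MHz ≤ fs/2 = 7 MHz, appears at 3 MHz.
45 MHz mod fs = 3 MHz.
3 MHz ≤ fs/2 = 7 MHz, appears at 3 MHz.
Distinct values: {1.5 MHz, 3 MHz, 4.5 MHz}.

1.5 MHz, 3 MHz, 4.5 MHz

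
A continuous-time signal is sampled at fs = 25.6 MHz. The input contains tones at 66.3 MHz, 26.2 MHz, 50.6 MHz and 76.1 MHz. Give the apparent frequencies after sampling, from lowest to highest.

0.6 MHz, 0.7 MHz, 10.5 MHz

fs/2 = 12.8 MHz.
66.3 MHz mod fs = 15.1 MHz.
15.1 MHz > fs/2 = 12.8 MHz, folds to fs − 15.1 MHz = 10.5 MHz.
26.2 MHz mod fs = 0.6 MHz.
0.6 MHz ≤ fs/2 = 12.8 MHz, appears at 0.6 MHz.
50.6 MHz mod fs = 25 MHz.
25 MHz > fs/2 = 12.8 MHz, folds to fs − 25 MHz = 0.6 MHz.
76.1 MHz mod fs = 24.9 MHz.
24.9 MHz > fs/2 = 12.8 MHz, folds to fs − 24.9 MHz = 0.7 MHz.
Distinct values: {0.6 MHz, 0.7 MHz, 10.5 MHz}.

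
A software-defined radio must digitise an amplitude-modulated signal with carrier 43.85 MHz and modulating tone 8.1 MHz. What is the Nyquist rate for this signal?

103.9 MHz

AM sidebands sit at fc ± fm = 35.75 MHz and 51.95 MHz.
Highest-frequency component: 51.95 MHz.
Nyquist rate = 2 × 51.95 MHz = 103.9 MHz.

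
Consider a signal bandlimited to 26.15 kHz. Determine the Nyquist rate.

Nyquist rate = 2 × 26.15 kHz = 52.3 kHz.

52.3 kHz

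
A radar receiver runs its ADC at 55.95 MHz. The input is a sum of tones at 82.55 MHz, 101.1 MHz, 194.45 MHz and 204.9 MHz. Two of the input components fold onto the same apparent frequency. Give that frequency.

fs/2 = 27.975 MHz.
82.55 MHz mod fs = 26.6 MHz.
26.6 MHz ≤ fs/2 = 27.975 MHz, appears at 26.6 MHz.
101.1 MHz mod fs = 45.15 MHz.
45.15 MHz > fs/2 = 27.975 MHz, folds to fs − 45.15 MHz = 10.8 MHz.
194.45 MHz mod fs = 26.6 MHz.
26.6 MHz ≤ fs/2 = 27.975 MHz, appears at 26.6 MHz.
204.9 MHz mod fs = 37.05 MHz.
37.05 MHz > fs/2 = 27.975 MHz, folds to fs − 37.05 MHz = 18.9 MHz.
82.55 MHz and 194.45 MHz both map to 26.6 MHz.

26.6 MHz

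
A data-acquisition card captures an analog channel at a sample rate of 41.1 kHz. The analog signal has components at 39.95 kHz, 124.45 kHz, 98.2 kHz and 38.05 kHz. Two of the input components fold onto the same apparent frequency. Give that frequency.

fs/2 = 20.55 kHz.
39.95 kHz > fs/2 = 20.55 kHz, folds to fs − 39.95 kHz = 1.15 kHz.
124.45 kHz mod fs = 1.15 kHz.
1.15 kHz ≤ fs/2 = 20.55 kHz, appears at 1.15 kHz.
98.2 kHz mod fs = 16 kHz.
16 kHz ≤ fs/2 = 20.55 kHz, appears at 16 kHz.
38.05 kHz > fs/2 = 20.55 kHz, folds to fs − 38.05 kHz = 3.05 kHz.
39.95 kHz and 124.45 kHz both map to 1.15 kHz.

1.15 kHz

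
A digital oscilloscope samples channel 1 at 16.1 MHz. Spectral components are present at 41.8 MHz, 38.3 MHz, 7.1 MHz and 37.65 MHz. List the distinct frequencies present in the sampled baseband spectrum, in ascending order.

fs/2 = 8.05 MHz.
41.8 MHz mod fs = 9.6 MHz.
9.6 MHz > fs/2 = 8.05 MHz, folds to fs − 9.6 MHz = 6.5 MHz.
38.3 MHz mod fs = 6.1 MHz.
6.1 MHz ≤ fs/2 = 8.05 MHz, appears at 6.1 MHz.
7.1 MHz ≤ fs/2 = 8.05 MHz, passes unchanged.
37.65 MHz mod fs = 5.45 MHz.
5.45 MHz ≤ fs/2 = 8.05 MHz, appears at 5.45 MHz.
Distinct values: {5.45 MHz, 6.1 MHz, 6.5 MHz, 7.1 MHz}.

5.45 MHz, 6.1 MHz, 6.5 MHz, 7.1 MHz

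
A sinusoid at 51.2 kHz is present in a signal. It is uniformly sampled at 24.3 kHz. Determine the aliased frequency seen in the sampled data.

51.2 kHz mod fs = 2.6 kHz.
2.6 kHz ≤ fs/2 = 12.15 kHz, appears at 2.6 kHz.

2.6 kHz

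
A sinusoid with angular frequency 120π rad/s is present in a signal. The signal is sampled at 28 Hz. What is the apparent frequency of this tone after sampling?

4 Hz

ω = 120π rad/s → f = ω/(2π) = 60 Hz.
60 Hz mod fs = 4 Hz.
4 Hz ≤ fs/2 = 14 Hz, appears at 4 Hz.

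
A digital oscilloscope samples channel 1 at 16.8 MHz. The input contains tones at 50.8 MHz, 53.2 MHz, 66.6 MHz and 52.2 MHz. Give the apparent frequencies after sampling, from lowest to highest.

fs/2 = 8.4 MHz.
50.8 MHz mod fs = 0.4 MHz.
0.4 MHz ≤ fs/2 = 8.4 MHz, appears at 0.4 MHz.
53.2 MHz mod fs = 2.8 MHz.
2.8 MHz ≤ fs/2 = 8.4 MHz, appears at 2.8 MHz.
66.6 MHz mod fs = 16.2 MHz.
16.2 MHz > fs/2 = 8.4 MHz, folds to fs − 16.2 MHz = 0.6 MHz.
52.2 MHz mod fs = 1.8 MHz.
1.8 MHz ≤ fs/2 = 8.4 MHz, appears at 1.8 MHz.
Distinct values: {0.4 MHz, 0.6 MHz, 1.8 MHz, 2.8 MHz}.

0.4 MHz, 0.6 MHz, 1.8 MHz, 2.8 MHz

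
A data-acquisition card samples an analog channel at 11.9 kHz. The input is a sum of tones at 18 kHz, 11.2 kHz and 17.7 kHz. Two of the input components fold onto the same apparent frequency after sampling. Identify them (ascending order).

fs/2 = 5.95 kHz.
18 kHz mod fs = 6.1 kHz.
6.1 kHz > fs/2 = 5.95 kHz, folds to fs − 6.1 kHz = 5.8 kHz.
11.2 kHz > fs/2 = 5.95 kHz, folds to fs − 11.2 kHz = 0.7 kHz.
17.7 kHz mod fs = 5.8 kHz.
5.8 kHz ≤ fs/2 = 5.95 kHz, appears at 5.8 kHz.
17.7 kHz and 18 kHz both map to 5.8 kHz.

17.7 kHz, 18 kHz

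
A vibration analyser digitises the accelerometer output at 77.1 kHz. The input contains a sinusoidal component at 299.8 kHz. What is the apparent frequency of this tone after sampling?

299.8 kHz mod fs = 68.5 kHz.
68.5 kHz > fs/2 = 38.55 kHz, folds to fs − 68.5 kHz = 8.6 kHz.

8.6 kHz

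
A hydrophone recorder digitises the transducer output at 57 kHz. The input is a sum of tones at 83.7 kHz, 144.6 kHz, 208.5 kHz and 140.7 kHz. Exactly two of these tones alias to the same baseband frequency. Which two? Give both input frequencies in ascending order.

fs/2 = 28.5 kHz.
83.7 kHz mod fs = 26.7 kHz.
26.7 kHz ≤ fs/2 = 28.5 kHz, appears at 26.7 kHz.
144.6 kHz mod fs = 30.6 kHz.
30.6 kHz > fs/2 = 28.5 kHz, folds to fs − 30.6 kHz = 26.4 kHz.
208.5 kHz mod fs = 37.5 kHz.
37.5 kHz > fs/2 = 28.5 kHz, folds to fs − 37.5 kHz = 19.5 kHz.
140.7 kHz mod fs = 26.7 kHz.
26.7 kHz ≤ fs/2 = 28.5 kHz, appears at 26.7 kHz.
83.7 kHz and 140.7 kHz both map to 26.7 kHz.

83.7 kHz, 140.7 kHz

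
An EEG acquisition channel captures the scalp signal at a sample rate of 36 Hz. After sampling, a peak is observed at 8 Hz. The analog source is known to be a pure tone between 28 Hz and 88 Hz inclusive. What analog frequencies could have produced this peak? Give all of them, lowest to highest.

28 Hz, 44 Hz, 64 Hz, 80 Hz

Frequencies that alias to 8 Hz are k·fs ± 8 Hz for integer k ≥ 0.
k=0: 8 Hz.
k=1: 28 Hz, 44 Hz.
k=2: 64 Hz, 80 Hz.
k=3: 100 Hz, 116 Hz.
Within [28 Hz, 88 Hz]: 28 Hz, 44 Hz, 64 Hz, 80 Hz.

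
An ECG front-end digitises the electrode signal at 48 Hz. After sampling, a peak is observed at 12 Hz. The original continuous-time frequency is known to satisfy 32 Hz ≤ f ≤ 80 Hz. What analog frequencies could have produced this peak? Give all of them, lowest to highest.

Frequencies that alias to 12 Hz are k·fs ± 12 Hz for integer k ≥ 0.
k=0: 12 Hz.
k=1: 36 Hz, 60 Hz.
k=2: 84 Hz, 108 Hz.
Within [32 Hz, 80 Hz]: 36 Hz, 60 Hz.

36 Hz, 60 Hz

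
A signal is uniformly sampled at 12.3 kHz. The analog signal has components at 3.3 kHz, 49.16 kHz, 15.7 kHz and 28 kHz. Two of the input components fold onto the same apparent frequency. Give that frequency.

3.4 kHz

fs/2 = 6.15 kHz.
3.3 kHz ≤ fs/2 = 6.15 kHz, passes unchanged.
49.16 kHz mod fs = 12.26 kHz.
12.26 kHz > fs/2 = 6.15 kHz, folds to fs − 12.26 kHz = 0.04 kHz.
15.7 kHz mod fs = 3.4 kHz.
3.4 kHz ≤ fs/2 = 6.15 kHz, appears at 3.4 kHz.
28 kHz mod fs = 3.4 kHz.
3.4 kHz ≤ fs/2 = 6.15 kHz, appears at 3.4 kHz.
15.7 kHz and 28 kHz both map to 3.4 kHz.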